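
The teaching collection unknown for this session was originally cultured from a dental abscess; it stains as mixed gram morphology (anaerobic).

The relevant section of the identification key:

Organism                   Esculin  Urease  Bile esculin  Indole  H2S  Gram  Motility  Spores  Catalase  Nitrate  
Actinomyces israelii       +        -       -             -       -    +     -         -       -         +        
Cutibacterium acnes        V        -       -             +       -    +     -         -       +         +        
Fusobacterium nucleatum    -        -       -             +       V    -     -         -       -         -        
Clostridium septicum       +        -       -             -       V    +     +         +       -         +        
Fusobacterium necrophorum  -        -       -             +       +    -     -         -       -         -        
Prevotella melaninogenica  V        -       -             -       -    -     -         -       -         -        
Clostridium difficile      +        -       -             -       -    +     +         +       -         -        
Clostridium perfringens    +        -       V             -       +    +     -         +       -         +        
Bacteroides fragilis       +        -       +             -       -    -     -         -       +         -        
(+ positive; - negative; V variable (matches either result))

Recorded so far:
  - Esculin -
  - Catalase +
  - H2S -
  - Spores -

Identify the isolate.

Cutibacterium acnes

Catalase +: excludes 7 organisms — 2 left.
H2S -: all 2 remaining candidates are consistent.
Spores -: all 2 remaining candidates are consistent.
Esculin -: excludes Bacteroides fragilis — 1 left.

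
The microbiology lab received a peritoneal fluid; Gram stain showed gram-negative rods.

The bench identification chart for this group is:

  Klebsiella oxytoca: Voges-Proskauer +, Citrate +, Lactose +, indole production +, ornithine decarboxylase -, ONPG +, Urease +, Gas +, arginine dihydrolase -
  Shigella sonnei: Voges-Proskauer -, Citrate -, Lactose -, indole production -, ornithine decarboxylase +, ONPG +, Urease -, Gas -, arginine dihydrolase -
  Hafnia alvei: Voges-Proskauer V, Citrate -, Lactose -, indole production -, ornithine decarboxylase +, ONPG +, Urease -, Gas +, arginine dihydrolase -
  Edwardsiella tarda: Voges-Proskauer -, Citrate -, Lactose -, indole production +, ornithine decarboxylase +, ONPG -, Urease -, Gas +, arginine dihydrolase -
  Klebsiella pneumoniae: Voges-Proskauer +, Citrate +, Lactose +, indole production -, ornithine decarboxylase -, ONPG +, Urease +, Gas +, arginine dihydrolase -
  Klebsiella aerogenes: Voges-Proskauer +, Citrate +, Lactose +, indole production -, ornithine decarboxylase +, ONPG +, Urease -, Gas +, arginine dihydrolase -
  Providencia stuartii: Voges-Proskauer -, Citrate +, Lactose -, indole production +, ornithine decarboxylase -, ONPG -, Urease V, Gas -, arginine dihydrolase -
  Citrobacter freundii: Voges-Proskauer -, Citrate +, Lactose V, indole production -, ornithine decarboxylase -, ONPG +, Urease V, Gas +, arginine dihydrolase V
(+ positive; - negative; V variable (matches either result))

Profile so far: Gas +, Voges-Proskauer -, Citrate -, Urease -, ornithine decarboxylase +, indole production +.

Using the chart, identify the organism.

ornithine decarboxylase +: excludes Klebsiella oxytoca, Klebsiella pneumoniae, Providencia stuartii, Citrobacter freundii — 4 left.
indole production +: excludes Shigella sonnei, Hafnia alvei, Klebsiella aerogenes — 1 left.
Citrate -: the one remaining candidate is consistent.
Voges-Proskauer -: the one remaining candidate is consistent.
Urease -: the one remaining candidate is consistent.
Gas +: the one remaining candidate is consistent.

Edwardsiella tarda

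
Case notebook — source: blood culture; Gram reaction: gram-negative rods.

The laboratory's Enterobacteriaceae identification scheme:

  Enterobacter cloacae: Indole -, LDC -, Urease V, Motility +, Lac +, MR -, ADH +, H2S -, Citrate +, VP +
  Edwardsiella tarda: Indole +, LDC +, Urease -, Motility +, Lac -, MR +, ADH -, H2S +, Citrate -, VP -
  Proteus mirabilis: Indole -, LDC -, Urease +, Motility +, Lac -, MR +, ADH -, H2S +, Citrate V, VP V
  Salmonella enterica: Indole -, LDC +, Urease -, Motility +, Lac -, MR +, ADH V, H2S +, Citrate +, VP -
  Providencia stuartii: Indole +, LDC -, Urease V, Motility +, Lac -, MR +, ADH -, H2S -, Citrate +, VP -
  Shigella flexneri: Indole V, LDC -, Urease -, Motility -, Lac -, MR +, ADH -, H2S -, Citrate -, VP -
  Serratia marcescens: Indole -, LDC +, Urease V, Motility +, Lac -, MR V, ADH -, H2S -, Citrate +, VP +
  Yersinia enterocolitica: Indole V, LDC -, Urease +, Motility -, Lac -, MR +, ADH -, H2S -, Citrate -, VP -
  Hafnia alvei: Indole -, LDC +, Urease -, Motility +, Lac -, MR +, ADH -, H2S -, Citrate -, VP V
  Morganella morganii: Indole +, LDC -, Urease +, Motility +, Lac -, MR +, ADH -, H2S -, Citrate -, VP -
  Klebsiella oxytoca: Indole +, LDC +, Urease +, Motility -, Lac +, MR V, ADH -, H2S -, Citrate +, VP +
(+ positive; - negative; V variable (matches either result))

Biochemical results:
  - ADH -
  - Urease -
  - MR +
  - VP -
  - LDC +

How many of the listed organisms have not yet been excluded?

3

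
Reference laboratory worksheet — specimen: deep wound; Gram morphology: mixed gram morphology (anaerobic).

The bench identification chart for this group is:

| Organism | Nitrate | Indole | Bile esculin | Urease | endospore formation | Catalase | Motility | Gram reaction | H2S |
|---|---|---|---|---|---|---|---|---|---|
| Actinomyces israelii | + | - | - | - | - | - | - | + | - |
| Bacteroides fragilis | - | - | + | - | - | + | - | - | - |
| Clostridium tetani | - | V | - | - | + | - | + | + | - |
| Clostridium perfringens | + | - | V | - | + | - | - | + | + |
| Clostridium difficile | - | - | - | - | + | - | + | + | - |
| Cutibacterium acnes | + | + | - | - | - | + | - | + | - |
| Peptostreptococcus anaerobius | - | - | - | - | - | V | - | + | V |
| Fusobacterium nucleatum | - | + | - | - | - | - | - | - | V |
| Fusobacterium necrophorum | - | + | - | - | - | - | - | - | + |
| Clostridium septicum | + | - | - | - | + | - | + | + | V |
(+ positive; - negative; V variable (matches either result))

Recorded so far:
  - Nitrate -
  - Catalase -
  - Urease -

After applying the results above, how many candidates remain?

5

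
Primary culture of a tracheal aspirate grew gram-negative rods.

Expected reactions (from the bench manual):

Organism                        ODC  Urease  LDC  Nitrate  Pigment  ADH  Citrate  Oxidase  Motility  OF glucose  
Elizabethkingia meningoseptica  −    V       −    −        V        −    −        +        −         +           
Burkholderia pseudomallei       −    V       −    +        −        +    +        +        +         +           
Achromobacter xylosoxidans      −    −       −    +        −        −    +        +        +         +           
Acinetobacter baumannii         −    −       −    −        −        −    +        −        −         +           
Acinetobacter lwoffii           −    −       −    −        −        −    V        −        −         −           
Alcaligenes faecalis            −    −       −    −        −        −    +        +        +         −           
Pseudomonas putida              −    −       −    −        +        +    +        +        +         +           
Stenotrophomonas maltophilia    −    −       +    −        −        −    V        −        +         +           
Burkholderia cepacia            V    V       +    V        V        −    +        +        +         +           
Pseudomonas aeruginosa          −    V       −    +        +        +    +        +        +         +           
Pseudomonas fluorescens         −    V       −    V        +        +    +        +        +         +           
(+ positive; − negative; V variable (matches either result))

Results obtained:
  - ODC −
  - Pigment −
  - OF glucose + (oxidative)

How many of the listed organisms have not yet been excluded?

OF glucose +: excludes Acinetobacter lwoffii, Alcaligenes faecalis — 9 left.
ODC −: all 9 remaining candidates are consistent.
Pigment −: excludes Pseudomonas putida, Pseudomonas aeruginosa, Pseudomonas fluorescens — 6 left.
Still consistent: Achromobacter xylosoxidans, Acinetobacter baumannii, Burkholderia cepacia, Burkholderia pseudomallei, Elizabethkingia meningoseptica, Stenotrophomonas maltophilia.

6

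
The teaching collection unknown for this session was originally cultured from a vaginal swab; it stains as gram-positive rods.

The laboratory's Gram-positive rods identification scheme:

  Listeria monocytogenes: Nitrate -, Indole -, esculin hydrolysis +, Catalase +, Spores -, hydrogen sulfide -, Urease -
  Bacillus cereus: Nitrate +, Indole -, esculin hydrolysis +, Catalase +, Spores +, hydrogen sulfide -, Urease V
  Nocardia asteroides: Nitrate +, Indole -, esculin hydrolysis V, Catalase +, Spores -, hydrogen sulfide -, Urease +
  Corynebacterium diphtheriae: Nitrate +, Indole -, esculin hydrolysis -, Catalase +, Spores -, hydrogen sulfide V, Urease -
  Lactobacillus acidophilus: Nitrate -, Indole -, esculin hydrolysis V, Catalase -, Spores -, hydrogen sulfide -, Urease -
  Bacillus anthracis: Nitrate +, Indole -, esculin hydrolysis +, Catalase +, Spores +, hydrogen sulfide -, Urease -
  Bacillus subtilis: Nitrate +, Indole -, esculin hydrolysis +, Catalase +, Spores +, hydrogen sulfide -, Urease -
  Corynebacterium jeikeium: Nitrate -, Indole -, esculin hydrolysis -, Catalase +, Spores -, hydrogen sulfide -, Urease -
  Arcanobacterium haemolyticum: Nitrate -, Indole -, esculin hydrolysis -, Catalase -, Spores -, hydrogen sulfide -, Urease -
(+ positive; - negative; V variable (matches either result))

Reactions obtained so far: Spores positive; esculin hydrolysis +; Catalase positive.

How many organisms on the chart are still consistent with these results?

esculin hydrolysis +: excludes Corynebacterium diphtheriae, Corynebacterium jeikeium, Arcanobacterium haemolyticum — 6 left.
Catalase +: excludes Lactobacillus acidophilus — 5 left.
Spores +: excludes Listeria monocytogenes, Nocardia asteroides — 3 left.
Still consistent: Bacillus anthracis, Bacillus cereus, Bacillus subtilis.

3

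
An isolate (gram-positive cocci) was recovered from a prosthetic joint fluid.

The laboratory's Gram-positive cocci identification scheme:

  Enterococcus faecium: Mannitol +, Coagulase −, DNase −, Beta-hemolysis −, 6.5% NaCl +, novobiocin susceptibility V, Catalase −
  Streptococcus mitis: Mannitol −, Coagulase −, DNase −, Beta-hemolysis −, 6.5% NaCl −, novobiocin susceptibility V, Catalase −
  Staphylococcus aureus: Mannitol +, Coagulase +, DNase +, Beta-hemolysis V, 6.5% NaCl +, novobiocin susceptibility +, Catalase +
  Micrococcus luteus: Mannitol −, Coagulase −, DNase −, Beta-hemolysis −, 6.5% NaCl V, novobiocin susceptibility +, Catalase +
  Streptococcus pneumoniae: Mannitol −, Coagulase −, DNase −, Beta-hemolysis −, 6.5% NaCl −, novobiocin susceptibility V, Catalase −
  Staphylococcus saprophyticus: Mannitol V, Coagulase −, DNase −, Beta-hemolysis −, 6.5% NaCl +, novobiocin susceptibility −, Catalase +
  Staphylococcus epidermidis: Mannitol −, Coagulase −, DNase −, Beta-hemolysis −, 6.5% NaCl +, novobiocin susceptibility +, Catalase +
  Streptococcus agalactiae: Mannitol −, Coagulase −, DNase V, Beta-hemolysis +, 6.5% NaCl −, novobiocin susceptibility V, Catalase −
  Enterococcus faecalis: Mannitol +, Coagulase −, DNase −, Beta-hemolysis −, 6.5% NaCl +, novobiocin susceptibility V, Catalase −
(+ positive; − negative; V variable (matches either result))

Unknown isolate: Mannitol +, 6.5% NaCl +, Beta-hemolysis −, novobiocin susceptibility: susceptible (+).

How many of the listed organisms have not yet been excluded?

Beta-hemolysis −: excludes Streptococcus agalactiae — 8 left.
Mannitol +: excludes Streptococcus mitis, Micrococcus luteus, Streptococcus pneumoniae, Staphylococcus epidermidis — 4 left.
6.5% NaCl +: all 4 remaining candidates are consistent.
novobiocin susceptibility +: excludes Staphylococcus saprophyticus — 3 left.
Still consistent: Enterococcus faecalis, Enterococcus faecium, Staphylococcus aureus.

3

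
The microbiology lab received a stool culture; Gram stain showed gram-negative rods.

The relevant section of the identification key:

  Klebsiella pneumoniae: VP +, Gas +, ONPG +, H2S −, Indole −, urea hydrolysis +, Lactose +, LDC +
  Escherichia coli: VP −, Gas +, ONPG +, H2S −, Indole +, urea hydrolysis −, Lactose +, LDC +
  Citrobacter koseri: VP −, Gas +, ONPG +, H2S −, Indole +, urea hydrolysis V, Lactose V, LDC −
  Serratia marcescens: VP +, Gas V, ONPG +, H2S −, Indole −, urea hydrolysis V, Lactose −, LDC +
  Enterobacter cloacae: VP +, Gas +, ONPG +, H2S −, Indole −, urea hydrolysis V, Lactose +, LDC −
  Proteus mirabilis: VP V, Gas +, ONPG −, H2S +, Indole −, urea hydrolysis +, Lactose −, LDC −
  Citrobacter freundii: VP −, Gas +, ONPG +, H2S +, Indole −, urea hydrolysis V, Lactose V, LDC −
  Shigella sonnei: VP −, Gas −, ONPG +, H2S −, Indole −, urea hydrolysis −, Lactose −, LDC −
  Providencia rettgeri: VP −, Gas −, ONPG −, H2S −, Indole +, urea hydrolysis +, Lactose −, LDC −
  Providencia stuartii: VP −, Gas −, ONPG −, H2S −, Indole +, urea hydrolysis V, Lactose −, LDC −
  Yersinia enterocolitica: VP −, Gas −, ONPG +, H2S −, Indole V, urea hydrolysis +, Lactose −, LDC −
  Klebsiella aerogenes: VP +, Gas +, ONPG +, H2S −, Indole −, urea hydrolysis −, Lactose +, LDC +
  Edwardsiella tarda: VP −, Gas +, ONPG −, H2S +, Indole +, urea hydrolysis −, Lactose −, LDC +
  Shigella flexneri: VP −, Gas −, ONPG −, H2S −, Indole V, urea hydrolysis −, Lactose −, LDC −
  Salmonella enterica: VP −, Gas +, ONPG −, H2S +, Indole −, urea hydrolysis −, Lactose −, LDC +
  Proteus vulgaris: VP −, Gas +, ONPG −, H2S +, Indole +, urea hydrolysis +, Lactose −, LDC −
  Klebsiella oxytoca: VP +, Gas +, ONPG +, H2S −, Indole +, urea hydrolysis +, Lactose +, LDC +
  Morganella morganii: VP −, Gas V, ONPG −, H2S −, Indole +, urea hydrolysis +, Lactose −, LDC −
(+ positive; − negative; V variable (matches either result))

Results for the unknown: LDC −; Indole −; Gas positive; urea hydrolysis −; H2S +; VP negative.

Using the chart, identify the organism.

Indole −: excludes 8 organisms — 10 left.
urea hydrolysis −: excludes Klebsiella pneumoniae, Proteus mirabilis, Yersinia enterocolitica — 7 left.
VP −: excludes Serratia marcescens, Enterobacter cloacae, Klebsiella aerogenes — 4 left.
LDC −: excludes Salmonella enterica — 3 left.
Gas +: excludes Shigella sonnei, Shigella flexneri — 1 left.
H2S +: the one remaining candidate is consistent.

Citrobacter freundii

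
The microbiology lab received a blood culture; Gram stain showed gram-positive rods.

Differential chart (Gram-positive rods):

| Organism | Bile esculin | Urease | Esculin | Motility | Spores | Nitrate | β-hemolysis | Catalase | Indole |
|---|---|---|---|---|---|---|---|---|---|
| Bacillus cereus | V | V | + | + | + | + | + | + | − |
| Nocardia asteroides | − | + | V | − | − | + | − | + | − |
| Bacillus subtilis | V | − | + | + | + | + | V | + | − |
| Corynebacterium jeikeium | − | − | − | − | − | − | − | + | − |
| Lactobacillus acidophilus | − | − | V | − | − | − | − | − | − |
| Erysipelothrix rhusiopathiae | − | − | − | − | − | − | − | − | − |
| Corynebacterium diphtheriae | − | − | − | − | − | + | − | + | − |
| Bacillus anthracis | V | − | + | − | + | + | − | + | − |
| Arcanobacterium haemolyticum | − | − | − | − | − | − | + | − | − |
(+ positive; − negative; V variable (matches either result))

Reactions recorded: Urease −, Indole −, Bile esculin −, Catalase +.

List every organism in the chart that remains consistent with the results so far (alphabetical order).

Catalase +: excludes Lactobacillus acidophilus, Erysipelothrix rhusiopathiae, Arcanobacterium haemolyticum — 6 left.
Bile esculin −: all 6 remaining candidates are consistent.
Indole −: all 6 remaining candidates are consistent.
Urease −: excludes Nocardia asteroides — 5 left.

Bacillus anthracis, Bacillus cereus, Bacillus subtilis, Corynebacterium diphtheriae, Corynebacterium jeikeium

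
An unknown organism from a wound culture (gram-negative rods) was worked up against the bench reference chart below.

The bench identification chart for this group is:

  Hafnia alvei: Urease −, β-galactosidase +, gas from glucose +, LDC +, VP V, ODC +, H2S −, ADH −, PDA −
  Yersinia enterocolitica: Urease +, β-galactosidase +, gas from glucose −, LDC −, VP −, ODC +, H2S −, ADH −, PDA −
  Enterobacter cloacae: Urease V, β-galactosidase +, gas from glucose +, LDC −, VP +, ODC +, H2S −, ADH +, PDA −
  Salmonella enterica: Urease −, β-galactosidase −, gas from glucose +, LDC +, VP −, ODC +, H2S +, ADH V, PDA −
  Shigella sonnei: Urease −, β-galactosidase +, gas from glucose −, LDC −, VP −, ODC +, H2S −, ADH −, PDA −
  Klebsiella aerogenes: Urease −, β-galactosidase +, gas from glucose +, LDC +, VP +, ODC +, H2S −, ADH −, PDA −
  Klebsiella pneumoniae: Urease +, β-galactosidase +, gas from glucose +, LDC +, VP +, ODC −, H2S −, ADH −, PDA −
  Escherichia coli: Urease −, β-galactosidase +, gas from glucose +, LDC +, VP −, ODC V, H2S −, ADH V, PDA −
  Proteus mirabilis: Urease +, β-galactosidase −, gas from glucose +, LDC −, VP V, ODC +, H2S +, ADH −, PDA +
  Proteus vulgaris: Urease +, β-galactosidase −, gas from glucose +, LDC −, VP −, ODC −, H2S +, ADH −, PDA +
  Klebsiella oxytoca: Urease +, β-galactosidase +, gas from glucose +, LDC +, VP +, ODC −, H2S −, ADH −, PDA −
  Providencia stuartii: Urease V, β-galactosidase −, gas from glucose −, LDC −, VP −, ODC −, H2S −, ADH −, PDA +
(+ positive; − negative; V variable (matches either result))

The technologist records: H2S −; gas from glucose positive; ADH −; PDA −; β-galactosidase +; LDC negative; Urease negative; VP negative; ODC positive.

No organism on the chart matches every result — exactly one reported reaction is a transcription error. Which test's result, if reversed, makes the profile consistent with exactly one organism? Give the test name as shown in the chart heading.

gas from glucose

As reported, no row in the chart matches all 9 reactions.
Reversing Urease → still no organism matches.
Reversing VP → still no organism matches.
Reversing H2S → still no organism matches.
Reversing β-galactosidase → still no organism matches.
Reversing ODC → still no organism matches.
Reversing PDA → still no organism matches.
Reversing LDC → 2 organisms match (not unique).
Reversing gas from glucose (to −) → unique match: Shigella sonnei.
Reversing ADH → still no organism matches.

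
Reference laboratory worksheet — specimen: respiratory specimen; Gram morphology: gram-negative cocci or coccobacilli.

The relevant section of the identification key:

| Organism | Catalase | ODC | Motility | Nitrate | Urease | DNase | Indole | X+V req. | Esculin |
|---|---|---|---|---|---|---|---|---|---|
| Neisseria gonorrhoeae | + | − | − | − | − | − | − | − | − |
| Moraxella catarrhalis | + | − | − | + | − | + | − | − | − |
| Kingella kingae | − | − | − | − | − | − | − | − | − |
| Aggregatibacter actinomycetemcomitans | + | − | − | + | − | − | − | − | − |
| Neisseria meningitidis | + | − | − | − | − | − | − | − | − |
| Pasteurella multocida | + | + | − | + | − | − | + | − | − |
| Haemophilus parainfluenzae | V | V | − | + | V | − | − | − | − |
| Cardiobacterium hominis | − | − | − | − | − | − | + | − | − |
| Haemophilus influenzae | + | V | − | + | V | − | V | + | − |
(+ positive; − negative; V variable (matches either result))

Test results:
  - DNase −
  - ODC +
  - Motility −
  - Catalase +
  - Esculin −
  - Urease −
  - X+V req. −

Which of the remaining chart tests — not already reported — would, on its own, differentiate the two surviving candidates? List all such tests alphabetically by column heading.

Catalase +: excludes Kingella kingae, Cardiobacterium hominis — 7 left.
Motility −: all 7 remaining candidates are consistent.
Esculin −: all 7 remaining candidates are consistent.
Urease −: all 7 remaining candidates are consistent.
ODC +: excludes Neisseria gonorrhoeae, Moraxella catarrhalis, Aggregatibacter actinomycetemcomitans, Neisseria meningitidis — 3 left.
DNase −: all 3 remaining candidates are consistent.
X+V req. −: excludes Haemophilus influenzae — 2 left.
Two candidates remain: Haemophilus parainfluenzae and Pasteurella multocida.
  Nitrate: + vs + — same for both, does not separate.
  Indole: Haemophilus parainfluenzae −, Pasteurella multocida + — discriminates.

Indole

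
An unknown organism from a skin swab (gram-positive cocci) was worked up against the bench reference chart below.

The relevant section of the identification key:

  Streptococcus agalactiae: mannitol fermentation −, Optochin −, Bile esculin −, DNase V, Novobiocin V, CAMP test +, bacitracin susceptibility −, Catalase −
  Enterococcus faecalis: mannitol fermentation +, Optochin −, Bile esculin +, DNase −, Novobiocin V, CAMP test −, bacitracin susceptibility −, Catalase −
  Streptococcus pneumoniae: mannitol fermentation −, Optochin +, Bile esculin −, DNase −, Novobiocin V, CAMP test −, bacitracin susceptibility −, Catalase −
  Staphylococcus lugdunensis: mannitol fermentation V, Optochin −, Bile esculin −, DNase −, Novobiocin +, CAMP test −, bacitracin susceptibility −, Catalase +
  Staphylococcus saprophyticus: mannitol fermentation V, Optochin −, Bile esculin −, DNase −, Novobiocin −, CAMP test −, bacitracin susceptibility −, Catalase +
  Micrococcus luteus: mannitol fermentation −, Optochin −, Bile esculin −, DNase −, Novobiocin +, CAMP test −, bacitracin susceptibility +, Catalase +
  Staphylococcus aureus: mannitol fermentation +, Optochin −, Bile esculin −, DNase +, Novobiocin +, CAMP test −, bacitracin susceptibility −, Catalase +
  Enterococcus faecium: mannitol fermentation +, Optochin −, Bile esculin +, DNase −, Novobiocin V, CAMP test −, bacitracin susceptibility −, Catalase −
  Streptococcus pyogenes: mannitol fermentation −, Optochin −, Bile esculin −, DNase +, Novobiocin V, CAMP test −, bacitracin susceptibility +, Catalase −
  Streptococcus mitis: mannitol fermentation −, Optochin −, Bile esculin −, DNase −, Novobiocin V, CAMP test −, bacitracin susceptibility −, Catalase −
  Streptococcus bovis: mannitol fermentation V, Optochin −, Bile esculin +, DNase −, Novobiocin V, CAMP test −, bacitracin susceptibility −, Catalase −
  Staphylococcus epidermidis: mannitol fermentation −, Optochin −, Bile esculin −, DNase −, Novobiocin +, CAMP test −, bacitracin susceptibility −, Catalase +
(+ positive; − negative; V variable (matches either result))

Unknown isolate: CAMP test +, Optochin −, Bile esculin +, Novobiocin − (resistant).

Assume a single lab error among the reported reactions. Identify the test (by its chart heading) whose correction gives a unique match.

As reported, no row in the chart matches all 4 reactions.
Reversing Optochin → still no organism matches.
Reversing CAMP test → 3 organisms match (not unique).
Reversing Novobiocin → still no organism matches.
Reversing Bile esculin (to −) → unique match: Streptococcus agalactiae.

Bile esculin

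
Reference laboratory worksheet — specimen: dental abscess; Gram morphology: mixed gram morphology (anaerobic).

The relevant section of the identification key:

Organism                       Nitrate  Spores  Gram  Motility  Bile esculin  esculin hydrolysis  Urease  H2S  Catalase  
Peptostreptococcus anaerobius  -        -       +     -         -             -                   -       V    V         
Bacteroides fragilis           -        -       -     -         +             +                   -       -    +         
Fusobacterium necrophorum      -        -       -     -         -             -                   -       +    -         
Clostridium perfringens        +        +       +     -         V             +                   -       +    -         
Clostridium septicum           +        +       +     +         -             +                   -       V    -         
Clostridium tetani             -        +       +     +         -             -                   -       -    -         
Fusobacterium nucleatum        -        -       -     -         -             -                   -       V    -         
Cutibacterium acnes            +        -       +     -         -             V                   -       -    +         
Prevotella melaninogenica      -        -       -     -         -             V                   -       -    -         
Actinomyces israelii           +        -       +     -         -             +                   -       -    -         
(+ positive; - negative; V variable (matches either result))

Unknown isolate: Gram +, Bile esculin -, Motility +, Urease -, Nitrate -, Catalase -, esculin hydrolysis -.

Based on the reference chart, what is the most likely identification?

Clostridium tetani

Nitrate -: excludes Clostridium perfringens, Clostridium septicum, Cutibacterium acnes, Actinomyces israelii — 6 left.
Catalase -: excludes Bacteroides fragilis — 5 left.
Gram +: excludes Fusobacterium necrophorum, Fusobacterium nucleatum, Prevotella melaninogenica — 2 left.
Motility +: excludes Peptostreptococcus anaerobius — 1 left.
Urease -: the one remaining candidate is consistent.
Bile esculin -: the one remaining candidate is consistent.
esculin hydrolysis -: the one remaining candidate is consistent.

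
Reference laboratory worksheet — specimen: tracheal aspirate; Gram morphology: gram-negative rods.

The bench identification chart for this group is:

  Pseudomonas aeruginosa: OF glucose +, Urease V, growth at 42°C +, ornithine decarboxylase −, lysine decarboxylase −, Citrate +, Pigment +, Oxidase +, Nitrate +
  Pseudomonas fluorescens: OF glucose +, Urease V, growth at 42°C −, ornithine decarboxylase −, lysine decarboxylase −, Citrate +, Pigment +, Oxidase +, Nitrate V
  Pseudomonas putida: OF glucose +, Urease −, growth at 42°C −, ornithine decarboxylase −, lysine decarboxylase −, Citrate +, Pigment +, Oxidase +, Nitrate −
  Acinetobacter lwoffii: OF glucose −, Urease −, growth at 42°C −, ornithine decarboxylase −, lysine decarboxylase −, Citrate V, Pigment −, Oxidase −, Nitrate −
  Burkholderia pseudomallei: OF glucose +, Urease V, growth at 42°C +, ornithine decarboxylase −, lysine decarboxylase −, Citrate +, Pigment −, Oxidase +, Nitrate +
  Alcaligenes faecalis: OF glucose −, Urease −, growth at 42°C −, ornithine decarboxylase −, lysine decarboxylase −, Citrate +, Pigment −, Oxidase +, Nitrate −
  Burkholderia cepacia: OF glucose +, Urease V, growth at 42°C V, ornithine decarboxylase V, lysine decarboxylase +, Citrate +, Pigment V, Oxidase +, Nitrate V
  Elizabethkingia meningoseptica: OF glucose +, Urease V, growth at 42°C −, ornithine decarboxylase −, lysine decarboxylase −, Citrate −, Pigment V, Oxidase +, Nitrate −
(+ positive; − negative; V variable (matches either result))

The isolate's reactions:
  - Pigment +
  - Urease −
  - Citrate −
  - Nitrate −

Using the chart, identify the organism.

Elizabethkingia meningoseptica

Nitrate −: excludes Pseudomonas aeruginosa, Burkholderia pseudomallei — 6 left.
Citrate −: excludes Pseudomonas fluorescens, Pseudomonas putida, Alcaligenes faecalis, Burkholderia cepacia — 2 left.
Pigment +: excludes Acinetobacter lwoffii — 1 left.
Urease −: the one remaining candidate is consistent.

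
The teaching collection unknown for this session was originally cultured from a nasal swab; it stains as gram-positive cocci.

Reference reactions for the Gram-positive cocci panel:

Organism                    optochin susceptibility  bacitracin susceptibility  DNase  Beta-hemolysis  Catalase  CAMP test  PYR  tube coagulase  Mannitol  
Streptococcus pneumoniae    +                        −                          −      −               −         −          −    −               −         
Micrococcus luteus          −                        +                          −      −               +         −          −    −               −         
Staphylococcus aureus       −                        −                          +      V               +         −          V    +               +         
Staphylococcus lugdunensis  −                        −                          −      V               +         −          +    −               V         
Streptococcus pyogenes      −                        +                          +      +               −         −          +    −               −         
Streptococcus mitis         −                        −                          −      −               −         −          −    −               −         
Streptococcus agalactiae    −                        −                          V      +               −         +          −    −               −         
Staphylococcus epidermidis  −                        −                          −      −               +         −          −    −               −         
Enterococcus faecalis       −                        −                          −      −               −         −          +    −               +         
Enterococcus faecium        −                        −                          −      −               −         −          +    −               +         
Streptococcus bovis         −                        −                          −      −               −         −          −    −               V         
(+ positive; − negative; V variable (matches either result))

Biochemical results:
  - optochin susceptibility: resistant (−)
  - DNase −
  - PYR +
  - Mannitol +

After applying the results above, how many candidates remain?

Mannitol +: excludes 6 organisms — 5 left.
optochin susceptibility −: all 5 remaining candidates are consistent.
PYR +: excludes Streptococcus bovis — 4 left.
DNase −: excludes Staphylococcus aureus — 3 left.
Still consistent: Enterococcus faecalis, Enterococcus faecium, Staphylococcus lugdunensis.

3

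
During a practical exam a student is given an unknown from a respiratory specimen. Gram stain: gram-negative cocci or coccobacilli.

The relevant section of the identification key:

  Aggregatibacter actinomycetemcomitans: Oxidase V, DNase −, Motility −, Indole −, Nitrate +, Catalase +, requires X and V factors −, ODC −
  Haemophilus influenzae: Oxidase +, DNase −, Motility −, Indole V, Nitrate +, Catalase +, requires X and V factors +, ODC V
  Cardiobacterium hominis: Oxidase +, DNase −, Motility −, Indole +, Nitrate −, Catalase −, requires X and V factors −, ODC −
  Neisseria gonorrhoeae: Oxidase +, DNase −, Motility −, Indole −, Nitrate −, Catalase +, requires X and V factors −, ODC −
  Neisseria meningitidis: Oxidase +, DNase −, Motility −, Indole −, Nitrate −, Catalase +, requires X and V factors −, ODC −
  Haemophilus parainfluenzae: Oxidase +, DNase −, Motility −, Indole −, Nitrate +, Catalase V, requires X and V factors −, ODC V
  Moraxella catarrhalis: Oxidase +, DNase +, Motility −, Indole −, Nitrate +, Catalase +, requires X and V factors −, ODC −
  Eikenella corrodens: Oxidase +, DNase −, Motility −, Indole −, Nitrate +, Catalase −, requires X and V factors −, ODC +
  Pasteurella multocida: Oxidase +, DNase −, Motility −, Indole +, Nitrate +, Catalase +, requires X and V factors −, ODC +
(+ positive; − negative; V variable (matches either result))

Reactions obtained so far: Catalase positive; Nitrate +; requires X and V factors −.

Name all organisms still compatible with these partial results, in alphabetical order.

Catalase +: excludes Cardiobacterium hominis, Eikenella corrodens — 7 left.
Nitrate +: excludes Neisseria gonorrhoeae, Neisseria meningitidis — 5 left.
requires X and V factors −: excludes Haemophilus influenzae — 4 left.

Aggregatibacter actinomycetemcomitans, Haemophilus parainfluenzae, Moraxella catarrhalis, Pasteurella multocida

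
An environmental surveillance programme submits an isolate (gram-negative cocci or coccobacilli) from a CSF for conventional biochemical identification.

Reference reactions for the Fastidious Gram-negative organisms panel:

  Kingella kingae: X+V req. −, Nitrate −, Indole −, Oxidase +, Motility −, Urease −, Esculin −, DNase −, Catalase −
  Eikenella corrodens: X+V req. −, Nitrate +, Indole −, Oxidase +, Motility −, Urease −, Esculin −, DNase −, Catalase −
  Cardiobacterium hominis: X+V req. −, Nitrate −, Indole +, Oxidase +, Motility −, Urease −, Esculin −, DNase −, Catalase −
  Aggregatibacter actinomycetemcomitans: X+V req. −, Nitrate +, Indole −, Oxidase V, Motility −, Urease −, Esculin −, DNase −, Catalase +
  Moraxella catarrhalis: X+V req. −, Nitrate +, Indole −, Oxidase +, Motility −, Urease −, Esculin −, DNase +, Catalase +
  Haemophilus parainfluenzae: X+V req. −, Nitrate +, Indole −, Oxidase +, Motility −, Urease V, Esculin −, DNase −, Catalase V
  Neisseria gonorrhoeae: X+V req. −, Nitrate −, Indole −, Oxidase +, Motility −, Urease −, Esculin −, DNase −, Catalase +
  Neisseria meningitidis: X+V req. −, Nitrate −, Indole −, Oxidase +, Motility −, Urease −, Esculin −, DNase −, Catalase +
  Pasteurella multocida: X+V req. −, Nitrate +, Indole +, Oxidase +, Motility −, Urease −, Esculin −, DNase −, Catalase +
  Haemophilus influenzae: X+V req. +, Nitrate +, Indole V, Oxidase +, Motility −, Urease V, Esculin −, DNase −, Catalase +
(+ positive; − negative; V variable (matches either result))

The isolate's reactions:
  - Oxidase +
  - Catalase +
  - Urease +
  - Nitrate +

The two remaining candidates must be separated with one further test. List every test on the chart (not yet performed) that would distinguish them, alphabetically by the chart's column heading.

X+V req.

Nitrate +: excludes Kingella kingae, Cardiobacterium hominis, Neisseria gonorrhoeae, Neisseria meningitidis — 6 left.
Oxidase +: all 6 remaining candidates are consistent.
Catalase +: excludes Eikenella corrodens — 5 left.
Urease +: excludes Aggregatibacter actinomycetemcomitans, Moraxella catarrhalis, Pasteurella multocida — 2 left.
Two candidates remain: Haemophilus influenzae and Haemophilus parainfluenzae.
  X+V req.: Haemophilus influenzae +, Haemophilus parainfluenzae − — discriminates.
  Indole: V vs − — variable for at least one, does not separate.
  Motility: − vs − — same for both, does not separate.
  Esculin: − vs − — same for both, does not separate.
  DNase: − vs − — same for both, does not separate.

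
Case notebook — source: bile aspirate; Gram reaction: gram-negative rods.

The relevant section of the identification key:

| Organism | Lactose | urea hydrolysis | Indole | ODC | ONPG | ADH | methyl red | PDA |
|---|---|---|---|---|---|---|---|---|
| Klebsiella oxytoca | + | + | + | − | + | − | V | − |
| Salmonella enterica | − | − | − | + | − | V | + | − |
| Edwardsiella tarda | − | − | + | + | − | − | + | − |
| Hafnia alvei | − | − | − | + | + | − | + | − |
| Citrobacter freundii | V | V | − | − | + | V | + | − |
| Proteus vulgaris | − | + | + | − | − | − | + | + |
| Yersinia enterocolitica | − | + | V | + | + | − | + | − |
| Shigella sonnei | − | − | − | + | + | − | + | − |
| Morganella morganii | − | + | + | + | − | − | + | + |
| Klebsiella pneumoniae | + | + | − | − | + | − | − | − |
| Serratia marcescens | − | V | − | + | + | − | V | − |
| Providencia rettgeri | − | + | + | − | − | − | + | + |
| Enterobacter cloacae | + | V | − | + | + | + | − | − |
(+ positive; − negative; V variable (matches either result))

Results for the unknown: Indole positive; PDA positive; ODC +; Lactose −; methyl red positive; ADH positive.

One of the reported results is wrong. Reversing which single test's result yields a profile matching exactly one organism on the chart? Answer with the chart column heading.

ADH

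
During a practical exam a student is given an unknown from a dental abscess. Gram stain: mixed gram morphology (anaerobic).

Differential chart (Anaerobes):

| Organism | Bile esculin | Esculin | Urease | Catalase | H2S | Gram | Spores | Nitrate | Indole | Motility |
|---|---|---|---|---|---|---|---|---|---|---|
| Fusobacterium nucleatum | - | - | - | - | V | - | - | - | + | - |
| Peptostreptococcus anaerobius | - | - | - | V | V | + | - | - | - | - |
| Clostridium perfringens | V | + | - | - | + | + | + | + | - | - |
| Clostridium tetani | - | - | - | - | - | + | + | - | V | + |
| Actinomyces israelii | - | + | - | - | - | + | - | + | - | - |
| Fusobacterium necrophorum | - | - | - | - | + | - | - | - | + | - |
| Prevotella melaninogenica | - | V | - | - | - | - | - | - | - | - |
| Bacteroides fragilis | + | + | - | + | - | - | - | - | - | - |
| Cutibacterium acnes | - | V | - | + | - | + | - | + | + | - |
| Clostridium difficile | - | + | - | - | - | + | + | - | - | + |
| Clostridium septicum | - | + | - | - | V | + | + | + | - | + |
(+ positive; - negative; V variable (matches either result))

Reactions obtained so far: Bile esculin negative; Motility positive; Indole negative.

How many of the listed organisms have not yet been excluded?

3

Bile esculin -: excludes Bacteroides fragilis — 10 left.
Motility +: excludes 7 organisms — 3 left.
Indole -: all 3 remaining candidates are consistent.
Still consistent: Clostridium difficile, Clostridium septicum, Clostridium tetani.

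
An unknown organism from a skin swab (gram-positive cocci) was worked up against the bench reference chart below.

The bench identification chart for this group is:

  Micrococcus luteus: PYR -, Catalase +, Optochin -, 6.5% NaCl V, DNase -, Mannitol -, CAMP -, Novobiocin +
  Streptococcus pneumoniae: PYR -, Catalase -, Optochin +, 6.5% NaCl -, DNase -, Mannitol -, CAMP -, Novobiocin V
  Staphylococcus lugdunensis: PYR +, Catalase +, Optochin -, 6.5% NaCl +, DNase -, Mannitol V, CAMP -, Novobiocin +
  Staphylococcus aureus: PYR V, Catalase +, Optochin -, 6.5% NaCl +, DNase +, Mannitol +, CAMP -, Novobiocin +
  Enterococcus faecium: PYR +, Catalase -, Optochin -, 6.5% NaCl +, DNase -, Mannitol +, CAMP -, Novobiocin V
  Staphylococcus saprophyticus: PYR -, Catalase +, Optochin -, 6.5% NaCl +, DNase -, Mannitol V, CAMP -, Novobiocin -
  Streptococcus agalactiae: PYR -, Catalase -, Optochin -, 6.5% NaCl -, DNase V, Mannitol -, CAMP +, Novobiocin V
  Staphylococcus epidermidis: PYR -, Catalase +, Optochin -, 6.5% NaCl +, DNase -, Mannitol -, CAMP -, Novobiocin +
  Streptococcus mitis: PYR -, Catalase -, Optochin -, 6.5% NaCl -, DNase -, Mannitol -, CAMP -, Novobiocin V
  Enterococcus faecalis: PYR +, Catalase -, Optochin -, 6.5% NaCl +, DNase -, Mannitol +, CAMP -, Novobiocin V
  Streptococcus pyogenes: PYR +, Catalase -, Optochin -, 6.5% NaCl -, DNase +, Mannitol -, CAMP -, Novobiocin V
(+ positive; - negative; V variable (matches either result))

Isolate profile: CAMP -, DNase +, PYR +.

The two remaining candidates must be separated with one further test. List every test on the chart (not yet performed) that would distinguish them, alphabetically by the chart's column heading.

6.5% NaCl, Catalase, Mannitol

DNase +: excludes 8 organisms — 3 left.
PYR +: excludes Streptococcus agalactiae — 2 left.
CAMP -: all 2 remaining candidates are consistent.
Two candidates remain: Staphylococcus aureus and Streptococcus pyogenes.
  Catalase: Staphylococcus aureus +, Streptococcus pyogenes - — discriminates.
  Optochin: - vs - — same for both, does not separate.
  6.5% NaCl: Staphylococcus aureus +, Streptococcus pyogenes - — discriminates.
  Mannitol: Staphylococcus aureus +, Streptococcus pyogenes - — discriminates.
  Novobiocin: + vs V — variable for at least one, does not separate.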